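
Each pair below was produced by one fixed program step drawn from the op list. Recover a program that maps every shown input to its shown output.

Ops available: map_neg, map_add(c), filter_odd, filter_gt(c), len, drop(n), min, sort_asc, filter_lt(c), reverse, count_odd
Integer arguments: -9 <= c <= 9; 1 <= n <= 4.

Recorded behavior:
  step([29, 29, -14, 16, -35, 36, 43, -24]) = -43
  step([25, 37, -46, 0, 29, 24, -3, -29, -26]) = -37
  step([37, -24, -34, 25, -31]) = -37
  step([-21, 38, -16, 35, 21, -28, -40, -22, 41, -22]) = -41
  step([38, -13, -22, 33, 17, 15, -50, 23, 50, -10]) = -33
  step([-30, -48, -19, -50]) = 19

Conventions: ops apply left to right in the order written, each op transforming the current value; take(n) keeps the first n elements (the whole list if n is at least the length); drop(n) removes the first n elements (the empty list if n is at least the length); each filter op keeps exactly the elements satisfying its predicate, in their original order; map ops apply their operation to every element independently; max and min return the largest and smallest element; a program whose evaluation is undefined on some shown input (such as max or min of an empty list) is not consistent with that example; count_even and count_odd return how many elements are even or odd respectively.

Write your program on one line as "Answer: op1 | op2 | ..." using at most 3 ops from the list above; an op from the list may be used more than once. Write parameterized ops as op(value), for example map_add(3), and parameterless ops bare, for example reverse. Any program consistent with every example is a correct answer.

filter_odd | map_neg | min

Check, running the answer program on each example:
  [29, 29, -14, 16, -35, 36, 43, -24] -> [29, 29, -35, 43] -> [-29, -29, 35, -43] -> -43
  [25, 37, -46, 0, 29, 24, -3, -29, -26] -> [25, 37, 29, -3, -29] -> [-25, -37, -29, 3, 29] -> -37
  [37, -24, -34, 25, -31] -> [37, 25, -31] -> [-37, -25, 31] -> -37
  [-21, 38, -16, 35, 21, -28, -40, -22, 41, -22] -> [-21, 35, 21, 41] -> [21, -35, -21, -41] -> -41
  [38, -13, -22, 33, 17, 15, -50, 23, 50, -10] -> [-13, 33, 17, 15, 23] -> [13, -33, -17, -15, -23] -> -33
  [-30, -48, -19, -50] -> [-19] -> [19] -> 19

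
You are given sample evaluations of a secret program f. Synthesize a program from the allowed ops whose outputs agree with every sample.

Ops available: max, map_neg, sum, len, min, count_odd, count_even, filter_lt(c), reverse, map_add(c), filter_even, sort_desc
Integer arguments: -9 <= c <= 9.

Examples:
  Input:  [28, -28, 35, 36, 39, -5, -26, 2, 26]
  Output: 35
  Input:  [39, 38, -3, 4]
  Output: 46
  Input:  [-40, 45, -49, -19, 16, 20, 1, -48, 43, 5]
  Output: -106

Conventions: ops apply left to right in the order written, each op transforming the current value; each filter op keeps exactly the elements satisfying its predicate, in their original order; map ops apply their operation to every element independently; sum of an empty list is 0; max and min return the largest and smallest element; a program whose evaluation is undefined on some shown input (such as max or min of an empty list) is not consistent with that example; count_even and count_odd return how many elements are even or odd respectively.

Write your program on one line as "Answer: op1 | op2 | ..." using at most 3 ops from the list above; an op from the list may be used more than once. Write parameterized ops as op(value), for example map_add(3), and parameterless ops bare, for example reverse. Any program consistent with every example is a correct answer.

map_add(-8) | sum

Check, running the answer program on each example:
  [28, -28, 35, 36, 39, -5, -26, 2, 26] -> [20, -36, 27, 28, 31, -13, -34, -6, 18] -> 35
  [39, 38, -3, 4] -> [31, 30, -11, -4] -> 46
  [-40, 45, -49, -19, 16, 20, 1, -48, 43, 5] -> [-48, 37, -57, -27, 8, 12, -7, -56, 35, -3] -> -106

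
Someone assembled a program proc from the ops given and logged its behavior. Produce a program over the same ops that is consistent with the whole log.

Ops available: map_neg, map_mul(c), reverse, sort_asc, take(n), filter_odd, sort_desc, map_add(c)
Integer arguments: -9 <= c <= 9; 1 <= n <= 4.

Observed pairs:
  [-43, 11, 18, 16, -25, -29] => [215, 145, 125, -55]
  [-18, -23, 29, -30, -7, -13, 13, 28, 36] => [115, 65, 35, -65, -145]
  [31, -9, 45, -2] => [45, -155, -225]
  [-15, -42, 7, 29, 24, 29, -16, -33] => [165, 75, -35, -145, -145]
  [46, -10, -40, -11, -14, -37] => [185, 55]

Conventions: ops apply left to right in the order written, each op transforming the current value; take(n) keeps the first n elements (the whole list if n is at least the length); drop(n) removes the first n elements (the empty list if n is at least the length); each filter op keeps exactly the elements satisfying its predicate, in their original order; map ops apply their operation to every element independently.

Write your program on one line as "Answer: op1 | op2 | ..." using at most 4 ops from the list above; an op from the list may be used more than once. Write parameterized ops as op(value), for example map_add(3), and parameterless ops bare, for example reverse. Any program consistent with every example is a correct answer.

filter_odd | sort_asc | map_mul(-5)

Check, running the answer program on each example:
  [-43, 11, 18, 16, -25, -29] -> [-43, 11, -25, -29] -> [-43, -29, -25, 11] -> [215, 145, 125, -55]
  [-18, -23, 29, -30, -7, -13, 13, 28, 36] -> [-23, 29, -7, -13, 13] -> [-23, -13, -7, 13, 29] -> [115, 65, 35, -65, -145]
  [31, -9, 45, -2] -> [31, -9, 45] -> [-9, 31, 45] -> [45, -155, -225]
  [-15, -42, 7, 29, 24, 29, -16, -33] -> [-15, 7, 29, 29, -33] -> [-33, -15, 7, 29, 29] -> [165, 75, -35, -145, -145]
  [46, -10, -40, -11, -14, -37] -> [-11, -37] -> [-37, -11] -> [185, 55]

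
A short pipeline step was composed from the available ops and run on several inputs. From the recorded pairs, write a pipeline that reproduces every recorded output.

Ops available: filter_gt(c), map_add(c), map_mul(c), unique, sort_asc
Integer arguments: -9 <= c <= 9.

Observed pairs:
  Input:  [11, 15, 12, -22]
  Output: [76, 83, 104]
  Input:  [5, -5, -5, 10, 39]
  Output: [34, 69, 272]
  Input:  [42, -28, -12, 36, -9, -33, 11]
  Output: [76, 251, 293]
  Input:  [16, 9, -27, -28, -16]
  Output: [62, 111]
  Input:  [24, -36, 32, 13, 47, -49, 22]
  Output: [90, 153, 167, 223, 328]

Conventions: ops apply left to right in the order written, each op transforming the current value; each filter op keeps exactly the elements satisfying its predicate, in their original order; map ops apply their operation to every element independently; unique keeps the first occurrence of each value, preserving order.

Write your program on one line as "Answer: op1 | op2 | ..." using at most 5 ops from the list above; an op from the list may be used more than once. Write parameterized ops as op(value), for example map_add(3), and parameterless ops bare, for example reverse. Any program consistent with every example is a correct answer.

map_mul(7) | unique | filter_gt(-9) | sort_asc | map_add(-1)

Check, running the answer program on each example:
  [11, 15, 12, -22] -> [77, 105, 84, -154] -> [77, 105, 84, -154] -> [77, 105, 84] -> [77, 84, 105] -> [76, 83, 104]
  [5, -5, -5, 10, 39] -> [35, -35, -35, 70, 273] -> [35, -35, 70, 273] -> [35, 70, 273] -> [35, 70, 273] -> [34, 69, 272]
  [42, -28, -12, 36, -9, -33, 11] -> [294, -196, -84, 252, -63, -231, 77] -> [294, -196, -84, 252, -63, -231, 77] -> [294, 252, 77] -> [77, 252, 294] -> [76, 251, 293]
  [16, 9, -27, -28, -16] -> [112, 63, -189, -196, -112] -> [112, 63, -189, -196, -112] -> [112, 63] -> [63, 112] -> [62, 111]
  [24, -36, 32, 13, 47, -49, 22] -> [168, -252, 224, 91, 329, -343, 154] -> [168, -252, 224, 91, 329, -343, 154] -> [168, 224, 91, 329, 154] -> [91, 154, 168, 224, 329] -> [90, 153, 167, 223, 328]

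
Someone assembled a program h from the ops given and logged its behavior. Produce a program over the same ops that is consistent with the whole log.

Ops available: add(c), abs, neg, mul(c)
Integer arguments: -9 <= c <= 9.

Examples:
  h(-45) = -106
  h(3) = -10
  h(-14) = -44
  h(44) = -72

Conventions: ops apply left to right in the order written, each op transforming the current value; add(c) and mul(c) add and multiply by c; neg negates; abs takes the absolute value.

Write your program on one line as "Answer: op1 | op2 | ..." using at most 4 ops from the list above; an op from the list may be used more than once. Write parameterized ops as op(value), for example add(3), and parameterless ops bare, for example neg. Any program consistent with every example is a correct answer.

add(-8) | mul(-1) | abs | mul(-2)

Check, running the answer program on each example:
  -45 -> -53 -> 53 -> 53 -> -106
  3 -> -5 -> 5 -> 5 -> -10
  -14 -> -22 -> 22 -> 22 -> -44
  44 -> 36 -> -36 -> 36 -> -72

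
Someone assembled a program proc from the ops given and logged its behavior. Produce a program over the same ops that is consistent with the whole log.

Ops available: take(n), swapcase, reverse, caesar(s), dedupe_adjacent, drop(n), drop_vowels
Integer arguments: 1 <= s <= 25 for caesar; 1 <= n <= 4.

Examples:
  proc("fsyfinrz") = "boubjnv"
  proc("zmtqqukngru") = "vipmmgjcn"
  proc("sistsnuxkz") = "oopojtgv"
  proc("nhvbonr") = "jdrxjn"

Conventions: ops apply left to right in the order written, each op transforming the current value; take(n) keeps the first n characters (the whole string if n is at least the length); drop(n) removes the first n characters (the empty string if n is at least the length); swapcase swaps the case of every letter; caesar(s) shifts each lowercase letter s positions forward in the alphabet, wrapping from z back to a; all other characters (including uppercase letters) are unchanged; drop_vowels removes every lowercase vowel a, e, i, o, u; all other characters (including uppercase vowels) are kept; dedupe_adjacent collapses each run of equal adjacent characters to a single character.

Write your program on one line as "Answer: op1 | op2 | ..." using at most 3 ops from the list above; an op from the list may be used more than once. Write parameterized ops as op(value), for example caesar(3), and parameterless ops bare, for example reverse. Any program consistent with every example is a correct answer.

drop_vowels | caesar(22)

Check, running the answer program on each example:
  "fsyfinrz" -> "fsyfnrz" -> "boubjnv"
  "zmtqqukngru" -> "zmtqqkngr" -> "vipmmgjcn"
  "sistsnuxkz" -> "sstsnxkz" -> "oopojtgv"
  "nhvbonr" -> "nhvbnr" -> "jdrxjn"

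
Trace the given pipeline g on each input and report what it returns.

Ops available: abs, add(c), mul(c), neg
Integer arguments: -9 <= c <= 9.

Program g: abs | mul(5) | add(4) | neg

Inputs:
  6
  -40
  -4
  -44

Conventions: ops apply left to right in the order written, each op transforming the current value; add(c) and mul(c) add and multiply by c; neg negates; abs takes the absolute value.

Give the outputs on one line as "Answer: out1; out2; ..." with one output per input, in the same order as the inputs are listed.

-34; -204; -24; -224

Execution, op by op:
  6 -> 6 -> 30 -> 34 -> -34
  -40 -> 40 -> 200 -> 204 -> -204
  -4 -> 4 -> 20 -> 24 -> -24
  -44 -> 44 -> 220 -> 224 -> -224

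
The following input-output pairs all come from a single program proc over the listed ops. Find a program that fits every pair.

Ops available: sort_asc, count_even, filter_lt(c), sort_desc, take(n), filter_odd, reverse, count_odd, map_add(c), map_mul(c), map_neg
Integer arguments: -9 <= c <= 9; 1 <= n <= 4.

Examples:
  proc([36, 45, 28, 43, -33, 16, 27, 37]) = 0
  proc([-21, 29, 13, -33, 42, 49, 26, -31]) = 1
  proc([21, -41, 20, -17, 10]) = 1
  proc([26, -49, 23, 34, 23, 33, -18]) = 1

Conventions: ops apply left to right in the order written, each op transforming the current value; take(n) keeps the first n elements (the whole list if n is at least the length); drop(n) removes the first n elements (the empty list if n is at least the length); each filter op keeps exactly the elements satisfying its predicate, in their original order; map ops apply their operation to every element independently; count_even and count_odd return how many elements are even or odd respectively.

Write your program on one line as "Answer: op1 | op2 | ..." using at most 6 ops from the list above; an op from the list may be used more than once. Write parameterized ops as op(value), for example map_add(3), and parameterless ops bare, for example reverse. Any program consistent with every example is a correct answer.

sort_desc | map_neg | map_add(-7) | map_neg | take(2) | count_odd

Check, running the answer program on each example:
  [36, 45, 28, 43, -33, 16, 27, 37] -> [45, 43, 37, 36, 28, 27, 16, -33] -> [-45, -43, -37, -36, -28, -27, -16, 33] -> [-52, -50, -44, -43, -35, -34, -23, 26] -> [52, 50, 44, 43, 35, 34, 23, -26] -> [52, 50] -> 0
  [-21, 29, 13, -33, 42, 49, 26, -31] -> [49, 42, 29, 26, 13, -21, -31, -33] -> [-49, -42, -29, -26, -13, 21, 31, 33] -> [-56, -49, -36, -33, -20, 14, 24, 26] -> [56, 49, 36, 33, 20, -14, -24, -26] -> [56, 49] -> 1
  [21, -41, 20, -17, 10] -> [21, 20, 10, -17, -41] -> [-21, -20, -10, 17, 41] -> [-28, -27, -17, 10, 34] -> [28, 27, 17, -10, -34] -> [28, 27] -> 1
  [26, -49, 23, 34, 23, 33, -18] -> [34, 33, 26, 23, 23, -18, -49] -> [-34, -33, -26, -23, -23, 18, 49] -> [-41, -40, -33, -30, -30, 11, 42] -> [41, 40, 33, 30, 30, -11, -42] -> [41, 40] -> 1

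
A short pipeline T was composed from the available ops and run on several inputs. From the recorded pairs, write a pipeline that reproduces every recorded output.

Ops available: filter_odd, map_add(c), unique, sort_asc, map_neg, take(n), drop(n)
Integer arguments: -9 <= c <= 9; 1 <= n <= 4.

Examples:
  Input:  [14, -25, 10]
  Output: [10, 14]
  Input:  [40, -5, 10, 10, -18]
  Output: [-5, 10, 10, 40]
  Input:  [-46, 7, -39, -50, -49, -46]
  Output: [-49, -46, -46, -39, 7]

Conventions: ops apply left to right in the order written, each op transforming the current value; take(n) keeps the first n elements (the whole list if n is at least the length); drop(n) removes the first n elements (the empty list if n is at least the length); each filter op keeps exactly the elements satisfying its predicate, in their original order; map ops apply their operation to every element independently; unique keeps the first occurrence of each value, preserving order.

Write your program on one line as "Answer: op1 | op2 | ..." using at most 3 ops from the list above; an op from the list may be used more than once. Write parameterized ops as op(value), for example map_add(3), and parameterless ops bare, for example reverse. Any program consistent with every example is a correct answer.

sort_asc | drop(1)

Check, running the answer program on each example:
  [14, -25, 10] -> [-25, 10, 14] -> [10, 14]
  [40, -5, 10, 10, -18] -> [-18, -5, 10, 10, 40] -> [-5, 10, 10, 40]
  [-46, 7, -39, -50, -49, -46] -> [-50, -49, -46, -46, -39, 7] -> [-49, -46, -46, -39, 7]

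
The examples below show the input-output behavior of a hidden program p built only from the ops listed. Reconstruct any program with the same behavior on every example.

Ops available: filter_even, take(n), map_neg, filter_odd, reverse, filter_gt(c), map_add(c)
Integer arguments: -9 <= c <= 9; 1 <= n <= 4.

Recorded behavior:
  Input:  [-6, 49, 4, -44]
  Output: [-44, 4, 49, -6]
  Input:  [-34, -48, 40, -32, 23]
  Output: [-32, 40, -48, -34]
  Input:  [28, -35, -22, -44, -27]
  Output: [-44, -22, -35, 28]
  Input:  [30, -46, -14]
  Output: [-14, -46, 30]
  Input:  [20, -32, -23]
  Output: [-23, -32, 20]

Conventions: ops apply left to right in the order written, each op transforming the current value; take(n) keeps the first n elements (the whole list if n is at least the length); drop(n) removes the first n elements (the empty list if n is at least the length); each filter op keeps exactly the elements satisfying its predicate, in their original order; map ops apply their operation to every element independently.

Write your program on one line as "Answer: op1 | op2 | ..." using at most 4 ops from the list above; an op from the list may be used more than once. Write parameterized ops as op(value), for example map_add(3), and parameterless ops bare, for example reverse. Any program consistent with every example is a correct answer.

map_neg | take(4) | map_neg | reverse

Check, running the answer program on each example:
  [-6, 49, 4, -44] -> [6, -49, -4, 44] -> [6, -49, -4, 44] -> [-6, 49, 4, -44] -> [-44, 4, 49, -6]
  [-34, -48, 40, -32, 23] -> [34, 48, -40, 32, -23] -> [34, 48, -40, 32] -> [-34, -48, 40, -32] -> [-32, 40, -48, -34]
  [28, -35, -22, -44, -27] -> [-28, 35, 22, 44, 27] -> [-28, 35, 22, 44] -> [28, -35, -22, -44] -> [-44, -22, -35, 28]
  [30, -46, -14] -> [-30, 46, 14] -> [-30, 46, 14] -> [30, -46, -14] -> [-14, -46, 30]
  [20, -32, -23] -> [-20, 32, 23] -> [-20, 32, 23] -> [20, -32, -23] -> [-23, -32, 20]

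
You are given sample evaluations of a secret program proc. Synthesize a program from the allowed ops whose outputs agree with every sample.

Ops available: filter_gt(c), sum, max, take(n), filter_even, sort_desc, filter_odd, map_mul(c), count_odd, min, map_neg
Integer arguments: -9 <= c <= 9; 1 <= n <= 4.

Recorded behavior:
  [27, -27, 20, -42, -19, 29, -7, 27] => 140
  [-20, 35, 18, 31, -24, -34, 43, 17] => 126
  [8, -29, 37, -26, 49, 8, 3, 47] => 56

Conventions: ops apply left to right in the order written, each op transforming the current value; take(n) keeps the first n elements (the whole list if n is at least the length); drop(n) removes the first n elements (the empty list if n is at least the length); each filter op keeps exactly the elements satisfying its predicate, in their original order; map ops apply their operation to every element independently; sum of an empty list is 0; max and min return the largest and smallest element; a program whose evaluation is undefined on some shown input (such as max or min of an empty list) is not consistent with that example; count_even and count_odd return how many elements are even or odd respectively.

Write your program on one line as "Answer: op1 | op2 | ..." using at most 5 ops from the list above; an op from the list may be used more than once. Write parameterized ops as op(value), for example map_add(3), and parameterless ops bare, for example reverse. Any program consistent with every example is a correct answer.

sort_desc | filter_even | map_neg | map_mul(-7) | max

Check, running the answer program on each example:
  [27, -27, 20, -42, -19, 29, -7, 27] -> [29, 27, 27, 20, -7, -19, -27, -42] -> [20, -42] -> [-20, 42] -> [140, -294] -> 140
  [-20, 35, 18, 31, -24, -34, 43, 17] -> [43, 35, 31, 18, 17, -20, -24, -34] -> [18, -20, -24, -34] -> [-18, 20, 24, 34] -> [126, -140, -168, -238] -> 126
  [8, -29, 37, -26, 49, 8, 3, 47] -> [49, 47, 37, 8, 8, 3, -26, -29] -> [8, 8, -26] -> [-8, -8, 26] -> [56, 56, -182] -> 56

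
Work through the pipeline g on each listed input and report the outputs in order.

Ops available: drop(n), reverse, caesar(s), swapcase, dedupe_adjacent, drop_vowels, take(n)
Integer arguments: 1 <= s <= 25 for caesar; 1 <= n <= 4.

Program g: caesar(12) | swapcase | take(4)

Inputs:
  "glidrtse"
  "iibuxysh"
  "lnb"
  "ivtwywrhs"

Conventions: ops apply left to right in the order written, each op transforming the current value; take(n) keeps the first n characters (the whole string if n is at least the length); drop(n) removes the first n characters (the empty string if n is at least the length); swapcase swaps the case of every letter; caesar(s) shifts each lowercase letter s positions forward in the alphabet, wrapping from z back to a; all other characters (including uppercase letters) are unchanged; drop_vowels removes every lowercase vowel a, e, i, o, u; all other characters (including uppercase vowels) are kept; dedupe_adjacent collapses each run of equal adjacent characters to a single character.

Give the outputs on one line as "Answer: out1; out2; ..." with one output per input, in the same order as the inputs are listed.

Execution, op by op:
  "glidrtse" -> "sxupdfeq" -> "SXUPDFEQ" -> "SXUP"
  "iibuxysh" -> "uungjket" -> "UUNGJKET" -> "UUNG"
  "lnb" -> "xzn" -> "XZN" -> "XZN"
  "ivtwywrhs" -> "uhfikidte" -> "UHFIKIDTE" -> "UHFI"

"SXUP"; "UUNG"; "XZN"; "UHFI"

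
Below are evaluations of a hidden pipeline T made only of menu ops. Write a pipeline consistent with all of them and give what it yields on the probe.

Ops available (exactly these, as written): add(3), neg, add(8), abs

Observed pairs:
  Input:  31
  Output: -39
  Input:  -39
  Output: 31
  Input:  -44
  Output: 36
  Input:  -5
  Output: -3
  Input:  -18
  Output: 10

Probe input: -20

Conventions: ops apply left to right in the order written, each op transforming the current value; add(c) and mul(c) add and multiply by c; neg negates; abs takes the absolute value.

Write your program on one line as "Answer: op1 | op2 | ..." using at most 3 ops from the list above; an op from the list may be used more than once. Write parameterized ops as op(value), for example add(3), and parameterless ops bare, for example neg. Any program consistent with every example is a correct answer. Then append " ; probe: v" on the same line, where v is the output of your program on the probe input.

add(8) | neg ; probe: 12

Check, running the answer program on each example:
  31 -> 39 -> -39
  -39 -> -31 -> 31
  -44 -> -36 -> 36
  -5 -> 3 -> -3
  -18 -> -10 -> 10
  probe: -20 -> -12 -> 12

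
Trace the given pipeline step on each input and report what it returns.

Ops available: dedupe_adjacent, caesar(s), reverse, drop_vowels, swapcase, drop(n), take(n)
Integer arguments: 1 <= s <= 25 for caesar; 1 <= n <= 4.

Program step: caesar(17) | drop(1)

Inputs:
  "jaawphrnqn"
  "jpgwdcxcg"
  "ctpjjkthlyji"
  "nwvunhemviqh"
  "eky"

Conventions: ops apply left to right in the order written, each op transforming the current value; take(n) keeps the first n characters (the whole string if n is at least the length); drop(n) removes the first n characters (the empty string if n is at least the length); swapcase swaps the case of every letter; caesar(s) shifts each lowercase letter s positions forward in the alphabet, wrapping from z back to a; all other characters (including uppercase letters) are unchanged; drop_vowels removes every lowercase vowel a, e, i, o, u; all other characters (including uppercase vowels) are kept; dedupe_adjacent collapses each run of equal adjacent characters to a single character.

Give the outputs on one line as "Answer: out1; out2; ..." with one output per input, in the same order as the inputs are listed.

Execution, op by op:
  "jaawphrnqn" -> "arrngyiehe" -> "rrngyiehe"
  "jpgwdcxcg" -> "agxnutotx" -> "gxnutotx"
  "ctpjjkthlyji" -> "tkgaabkycpaz" -> "kgaabkycpaz"
  "nwvunhemviqh" -> "enmleyvdmzhy" -> "nmleyvdmzhy"
  "eky" -> "vbp" -> "bp"

"rrngyiehe"; "gxnutotx"; "kgaabkycpaz"; "nmleyvdmzhy"; "bp"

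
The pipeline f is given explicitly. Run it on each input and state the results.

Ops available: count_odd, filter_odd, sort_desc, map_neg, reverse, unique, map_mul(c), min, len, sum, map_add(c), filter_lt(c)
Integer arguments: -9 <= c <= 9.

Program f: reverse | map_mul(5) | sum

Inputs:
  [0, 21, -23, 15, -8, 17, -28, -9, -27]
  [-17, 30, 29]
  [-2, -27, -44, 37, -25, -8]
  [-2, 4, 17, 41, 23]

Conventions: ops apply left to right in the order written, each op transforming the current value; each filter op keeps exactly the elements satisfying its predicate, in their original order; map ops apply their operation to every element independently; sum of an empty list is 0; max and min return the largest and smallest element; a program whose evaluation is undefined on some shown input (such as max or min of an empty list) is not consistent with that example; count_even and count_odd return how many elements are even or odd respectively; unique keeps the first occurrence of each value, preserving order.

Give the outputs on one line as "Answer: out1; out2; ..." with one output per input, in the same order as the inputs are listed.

-210; 210; -345; 415

Execution, op by op:
  [0, 21, -23, 15, -8, 17, -28, -9, -27] -> [-27, -9, -28, 17, -8, 15, -23, 21, 0] -> [-135, -45, -140, 85, -40, 75, -115, 105, 0] -> -210
  [-17, 30, 29] -> [29, 30, -17] -> [145, 150, -85] -> 210
  [-2, -27, -44, 37, -25, -8] -> [-8, -25, 37, -44, -27, -2] -> [-40, -125, 185, -220, -135, -10] -> -345
  [-2, 4, 17, 41, 23] -> [23, 41, 17, 4, -2] -> [115, 205, 85, 20, -10] -> 415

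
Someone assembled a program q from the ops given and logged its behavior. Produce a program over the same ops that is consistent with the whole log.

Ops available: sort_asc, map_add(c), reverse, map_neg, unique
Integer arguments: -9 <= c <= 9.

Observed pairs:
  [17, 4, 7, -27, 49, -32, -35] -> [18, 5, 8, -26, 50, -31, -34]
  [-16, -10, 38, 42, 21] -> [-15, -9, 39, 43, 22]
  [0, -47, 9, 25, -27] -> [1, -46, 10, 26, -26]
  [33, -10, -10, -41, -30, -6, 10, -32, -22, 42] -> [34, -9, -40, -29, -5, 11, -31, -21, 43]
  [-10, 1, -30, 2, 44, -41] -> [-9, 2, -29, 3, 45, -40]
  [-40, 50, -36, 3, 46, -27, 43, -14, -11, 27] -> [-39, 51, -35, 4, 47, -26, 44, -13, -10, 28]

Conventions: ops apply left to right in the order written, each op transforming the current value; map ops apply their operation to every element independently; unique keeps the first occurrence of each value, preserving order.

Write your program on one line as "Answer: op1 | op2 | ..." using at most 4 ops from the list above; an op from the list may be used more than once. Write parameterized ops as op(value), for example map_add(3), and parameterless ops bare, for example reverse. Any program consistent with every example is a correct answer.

reverse | map_add(1) | unique | reverse

Check, running the answer program on each example:
  [17, 4, 7, -27, 49, -32, -35] -> [-35, -32, 49, -27, 7, 4, 17] -> [-34, -31, 50, -26, 8, 5, 18] -> [-34, -31, 50, -26, 8, 5, 18] -> [18, 5, 8, -26, 50, -31, -34]
  [-16, -10, 38, 42, 21] -> [21, 42, 38, -10, -16] -> [22, 43, 39, -9, -15] -> [22, 43, 39, -9, -15] -> [-15, -9, 39, 43, 22]
  [0, -47, 9, 25, -27] -> [-27, 25, 9, -47, 0] -> [-26, 26, 10, -46, 1] -> [-26, 26, 10, -46, 1] -> [1, -46, 10, 26, -26]
  [33, -10, -10, -41, -30, -6, 10, -32, -22, 42] -> [42, -22, -32, 10, -6, -30, -41, -10, -10, 33] -> [43, -21, -31, 11, -5, -29, -40, -9, -9, 34] -> [43, -21, -31, 11, -5, -29, -40, -9, 34] -> [34, -9, -40, -29, -5, 11, -31, -21, 43]
  [-10, 1, -30, 2, 44, -41] -> [-41, 44, 2, -30, 1, -10] -> [-40, 45, 3, -29, 2, -9] -> [-40, 45, 3, -29, 2, -9] -> [-9, 2, -29, 3, 45, -40]
  [-40, 50, -36, 3, 46, -27, 43, -14, -11, 27] -> [27, -11, -14, 43, -27, 46, 3, -36, 50, -40] -> [28, -10, -13, 44, -26, 47, 4, -35, 51, -39] -> [28, -10, -13, 44, -26, 47, 4, -35, 51, -39] -> [-39, 51, -35, 4, 47, -26, 44, -13, -10, 28]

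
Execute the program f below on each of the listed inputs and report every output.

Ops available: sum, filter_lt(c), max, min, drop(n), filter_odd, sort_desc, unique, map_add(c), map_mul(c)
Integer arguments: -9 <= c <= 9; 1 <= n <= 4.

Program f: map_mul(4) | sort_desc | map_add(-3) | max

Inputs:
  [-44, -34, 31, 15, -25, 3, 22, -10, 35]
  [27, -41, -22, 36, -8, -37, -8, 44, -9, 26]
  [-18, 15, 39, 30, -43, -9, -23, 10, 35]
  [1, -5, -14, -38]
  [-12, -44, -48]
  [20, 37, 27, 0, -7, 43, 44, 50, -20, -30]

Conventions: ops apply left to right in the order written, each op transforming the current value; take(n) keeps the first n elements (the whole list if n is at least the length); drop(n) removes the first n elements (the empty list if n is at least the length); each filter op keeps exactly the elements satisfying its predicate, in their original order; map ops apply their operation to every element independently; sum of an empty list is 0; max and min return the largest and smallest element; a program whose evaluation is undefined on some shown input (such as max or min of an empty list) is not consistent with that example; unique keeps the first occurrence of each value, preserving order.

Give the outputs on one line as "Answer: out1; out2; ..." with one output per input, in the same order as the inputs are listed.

Execution, op by op:
  [-44, -34, 31, 15, -25, 3, 22, -10, 35] -> [-176, -136, 124, 60, -100, 12, 88, -40, 140] -> [140, 124, 88, 60, 12, -40, -100, -136, -176] -> [137, 121, 85, 57, 9, -43, -103, -139, -179] -> 137
  [27, -41, -22, 36, -8, -37, -8, 44, -9, 26] -> [108, -164, -88, 144, -32, -148, -32, 176, -36, 104] -> [176, 144, 108, 104, -32, -32, -36, -88, -148, -164] -> [173, 141, 105, 101, -35, -35, -39, -91, -151, -167] -> 173
  [-18, 15, 39, 30, -43, -9, -23, 10, 35] -> [-72, 60, 156, 120, -172, -36, -92, 40, 140] -> [156, 140, 120, 60, 40, -36, -72, -92, -172] -> [153, 137, 117, 57, 37, -39, -75, -95, -175] -> 153
  [1, -5, -14, -38] -> [4, -20, -56, -152] -> [4, -20, -56, -152] -> [1, -23, -59, -155] -> 1
  [-12, -44, -48] -> [-48, -176, -192] -> [-48, -176, -192] -> [-51, -179, -195] -> -51
  [20, 37, 27, 0, -7, 43, 44, 50, -20, -30] -> [80, 148, 108, 0, -28, 172, 176, 200, -80, -120] -> [200, 176, 172, 148, 108, 80, 0, -28, -80, -120] -> [197, 173, 169, 145, 105, 77, -3, -31, -83, -123] -> 197

137; 173; 153; 1; -51; 197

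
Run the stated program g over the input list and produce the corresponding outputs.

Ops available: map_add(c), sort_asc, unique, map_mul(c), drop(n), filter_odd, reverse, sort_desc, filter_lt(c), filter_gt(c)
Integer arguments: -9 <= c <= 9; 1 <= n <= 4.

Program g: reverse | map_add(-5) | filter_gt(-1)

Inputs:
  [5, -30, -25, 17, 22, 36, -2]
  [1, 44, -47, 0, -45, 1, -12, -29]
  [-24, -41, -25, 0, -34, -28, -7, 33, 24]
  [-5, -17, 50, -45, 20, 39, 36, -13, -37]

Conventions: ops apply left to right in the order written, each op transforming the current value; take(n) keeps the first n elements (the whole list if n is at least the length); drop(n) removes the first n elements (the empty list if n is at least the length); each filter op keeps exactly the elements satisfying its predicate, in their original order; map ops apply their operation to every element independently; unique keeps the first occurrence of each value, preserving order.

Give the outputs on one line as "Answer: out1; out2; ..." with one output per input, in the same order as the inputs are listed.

Execution, op by op:
  [5, -30, -25, 17, 22, 36, -2] -> [-2, 36, 22, 17, -25, -30, 5] -> [-7, 31, 17, 12, -30, -35, 0] -> [31, 17, 12, 0]
  [1, 44, -47, 0, -45, 1, -12, -29] -> [-29, -12, 1, -45, 0, -47, 44, 1] -> [-34, -17, -4, -50, -5, -52, 39, -4] -> [39]
  [-24, -41, -25, 0, -34, -28, -7, 33, 24] -> [24, 33, -7, -28, -34, 0, -25, -41, -24] -> [19, 28, -12, -33, -39, -5, -30, -46, -29] -> [19, 28]
  [-5, -17, 50, -45, 20, 39, 36, -13, -37] -> [-37, -13, 36, 39, 20, -45, 50, -17, -5] -> [-42, -18, 31, 34, 15, -50, 45, -22, -10] -> [31, 34, 15, 45]

[31, 17, 12, 0]; [39]; [19, 28]; [31, 34, 15, 45]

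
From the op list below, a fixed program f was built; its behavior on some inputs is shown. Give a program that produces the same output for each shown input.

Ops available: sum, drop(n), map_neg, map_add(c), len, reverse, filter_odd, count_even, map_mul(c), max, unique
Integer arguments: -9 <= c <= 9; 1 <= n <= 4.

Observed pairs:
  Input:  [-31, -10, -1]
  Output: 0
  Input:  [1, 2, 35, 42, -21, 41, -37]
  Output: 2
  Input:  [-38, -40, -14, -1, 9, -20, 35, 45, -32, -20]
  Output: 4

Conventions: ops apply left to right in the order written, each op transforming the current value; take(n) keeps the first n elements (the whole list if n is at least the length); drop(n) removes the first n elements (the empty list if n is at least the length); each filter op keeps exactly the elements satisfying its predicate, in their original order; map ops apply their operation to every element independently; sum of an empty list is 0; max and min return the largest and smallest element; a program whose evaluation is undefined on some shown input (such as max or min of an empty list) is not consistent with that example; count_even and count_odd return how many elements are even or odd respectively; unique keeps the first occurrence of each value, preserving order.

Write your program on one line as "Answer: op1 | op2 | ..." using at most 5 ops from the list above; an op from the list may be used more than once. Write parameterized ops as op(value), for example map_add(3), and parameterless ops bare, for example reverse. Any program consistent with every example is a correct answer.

map_mul(-9) | drop(4) | drop(1) | unique | len

Check, running the answer program on each example:
  [-31, -10, -1] -> [279, 90, 9] -> [] -> [] -> [] -> 0
  [1, 2, 35, 42, -21, 41, -37] -> [-9, -18, -315, -378, 189, -369, 333] -> [189, -369, 333] -> [-369, 333] -> [-369, 333] -> 2
  [-38, -40, -14, -1, 9, -20, 35, 45, -32, -20] -> [342, 360, 126, 9, -81, 180, -315, -405, 288, 180] -> [-81, 180, -315, -405, 288, 180] -> [180, -315, -405, 288, 180] -> [180, -315, -405, 288] -> 4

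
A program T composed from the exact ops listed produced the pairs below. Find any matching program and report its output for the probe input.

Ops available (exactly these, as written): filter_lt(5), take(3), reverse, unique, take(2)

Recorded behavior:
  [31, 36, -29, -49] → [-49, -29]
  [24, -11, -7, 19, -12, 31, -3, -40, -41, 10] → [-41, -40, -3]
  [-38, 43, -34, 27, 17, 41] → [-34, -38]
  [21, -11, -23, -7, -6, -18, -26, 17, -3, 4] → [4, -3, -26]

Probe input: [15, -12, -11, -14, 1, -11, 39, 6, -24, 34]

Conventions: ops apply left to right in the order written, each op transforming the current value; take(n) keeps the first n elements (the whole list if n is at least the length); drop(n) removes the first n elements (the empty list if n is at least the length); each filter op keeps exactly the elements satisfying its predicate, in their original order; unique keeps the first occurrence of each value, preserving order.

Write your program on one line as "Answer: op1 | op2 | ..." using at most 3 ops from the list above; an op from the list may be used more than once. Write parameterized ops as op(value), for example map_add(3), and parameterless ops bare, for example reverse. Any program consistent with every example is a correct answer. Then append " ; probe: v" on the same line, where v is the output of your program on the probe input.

filter_lt(5) | reverse | take(3) ; probe: [-24, -11, 1]

Check, running the answer program on each example:
  [31, 36, -29, -49] -> [-29, -49] -> [-49, -29] -> [-49, -29]
  [24, -11, -7, 19, -12, 31, -3, -40, -41, 10] -> [-11, -7, -12, -3, -40, -41] -> [-41, -40, -3, -12, -7, -11] -> [-41, -40, -3]
  [-38, 43, -34, 27, 17, 41] -> [-38, -34] -> [-34, -38] -> [-34, -38]
  [21, -11, -23, -7, -6, -18, -26, 17, -3, 4] -> [-11, -23, -7, -6, -18, -26, -3, 4] -> [4, -3, -26, -18, -6, -7, -23, -11] -> [4, -3, -26]
  probe: [15, -12, -11, -14, 1, -11, 39, 6, -24, 34] -> [-12, -11, -14, 1, -11, -24] -> [-24, -11, 1, -14, -11, -12] -> [-24, -11, 1]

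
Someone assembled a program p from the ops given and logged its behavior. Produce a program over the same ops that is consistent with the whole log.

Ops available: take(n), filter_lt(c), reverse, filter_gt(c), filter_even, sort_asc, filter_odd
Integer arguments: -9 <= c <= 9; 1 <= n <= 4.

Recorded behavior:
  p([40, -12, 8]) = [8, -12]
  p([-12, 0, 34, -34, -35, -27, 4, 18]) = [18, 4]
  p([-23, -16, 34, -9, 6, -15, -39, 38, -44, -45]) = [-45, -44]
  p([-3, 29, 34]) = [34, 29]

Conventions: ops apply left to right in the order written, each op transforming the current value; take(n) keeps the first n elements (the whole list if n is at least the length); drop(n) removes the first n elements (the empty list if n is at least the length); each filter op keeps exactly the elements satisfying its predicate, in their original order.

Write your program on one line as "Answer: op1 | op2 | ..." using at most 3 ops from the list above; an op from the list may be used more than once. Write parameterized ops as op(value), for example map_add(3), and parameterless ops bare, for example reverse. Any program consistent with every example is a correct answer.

reverse | take(4) | take(2)

Check, running the answer program on each example:
  [40, -12, 8] -> [8, -12, 40] -> [8, -12, 40] -> [8, -12]
  [-12, 0, 34, -34, -35, -27, 4, 18] -> [18, 4, -27, -35, -34, 34, 0, -12] -> [18, 4, -27, -35] -> [18, 4]
  [-23, -16, 34, -9, 6, -15, -39, 38, -44, -45] -> [-45, -44, 38, -39, -15, 6, -9, 34, -16, -23] -> [-45, -44, 38, -39] -> [-45, -44]
  [-3, 29, 34] -> [34, 29, -3] -> [34, 29, -3] -> [34, 29]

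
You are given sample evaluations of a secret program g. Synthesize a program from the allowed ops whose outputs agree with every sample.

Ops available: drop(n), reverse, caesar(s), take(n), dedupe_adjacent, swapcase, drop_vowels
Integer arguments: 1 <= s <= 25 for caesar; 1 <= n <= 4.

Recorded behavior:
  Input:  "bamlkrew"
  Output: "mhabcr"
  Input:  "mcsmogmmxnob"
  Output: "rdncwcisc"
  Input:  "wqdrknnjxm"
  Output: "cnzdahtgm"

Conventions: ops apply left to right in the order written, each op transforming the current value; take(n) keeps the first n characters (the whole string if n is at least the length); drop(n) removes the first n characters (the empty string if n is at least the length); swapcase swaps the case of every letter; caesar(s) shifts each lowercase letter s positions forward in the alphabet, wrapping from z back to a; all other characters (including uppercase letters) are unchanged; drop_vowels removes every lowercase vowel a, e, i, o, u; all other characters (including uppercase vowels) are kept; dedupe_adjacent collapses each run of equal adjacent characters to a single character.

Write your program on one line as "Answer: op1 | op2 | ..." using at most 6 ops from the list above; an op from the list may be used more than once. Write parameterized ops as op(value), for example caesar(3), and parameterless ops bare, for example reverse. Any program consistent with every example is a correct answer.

drop_vowels | caesar(19) | reverse | dedupe_adjacent | caesar(23)

Check, running the answer program on each example:
  "bamlkrew" -> "bmlkrw" -> "ufedkp" -> "pkdefu" -> "pkdefu" -> "mhabcr"
  "mcsmogmmxnob" -> "mcsmgmmxnb" -> "fvlfzffqgu" -> "ugqffzflvf" -> "ugqfzflvf" -> "rdncwcisc"
  "wqdrknnjxm" -> "wqdrknnjxm" -> "pjwkdggcqf" -> "fqcggdkwjp" -> "fqcgdkwjp" -> "cnzdahtgm"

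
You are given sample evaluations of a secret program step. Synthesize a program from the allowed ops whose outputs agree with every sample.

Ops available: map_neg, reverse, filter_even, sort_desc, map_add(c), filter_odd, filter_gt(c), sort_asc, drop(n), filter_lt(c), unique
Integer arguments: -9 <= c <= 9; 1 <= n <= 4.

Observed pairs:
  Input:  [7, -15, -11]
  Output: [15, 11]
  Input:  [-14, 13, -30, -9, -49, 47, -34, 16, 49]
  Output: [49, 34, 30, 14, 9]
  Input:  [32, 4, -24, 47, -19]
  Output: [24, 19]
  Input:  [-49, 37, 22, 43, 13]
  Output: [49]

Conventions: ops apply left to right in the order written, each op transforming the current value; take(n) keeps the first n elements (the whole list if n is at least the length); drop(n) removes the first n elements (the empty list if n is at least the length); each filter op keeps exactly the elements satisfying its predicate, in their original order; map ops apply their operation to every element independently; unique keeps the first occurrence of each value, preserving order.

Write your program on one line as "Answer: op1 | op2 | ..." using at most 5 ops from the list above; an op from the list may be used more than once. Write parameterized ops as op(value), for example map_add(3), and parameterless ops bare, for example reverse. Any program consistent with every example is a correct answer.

sort_desc | filter_lt(-1) | map_neg | sort_desc

Check, running the answer program on each example:
  [7, -15, -11] -> [7, -11, -15] -> [-11, -15] -> [11, 15] -> [15, 11]
  [-14, 13, -30, -9, -49, 47, -34, 16, 49] -> [49, 47, 16, 13, -9, -14, -30, -34, -49] -> [-9, -14, -30, -34, -49] -> [9, 14, 30, 34, 49] -> [49, 34, 30, 14, 9]
  [32, 4, -24, 47, -19] -> [47, 32, 4, -19, -24] -> [-19, -24] -> [19, 24] -> [24, 19]
  [-49, 37, 22, 43, 13] -> [43, 37, 22, 13, -49] -> [-49] -> [49] -> [49]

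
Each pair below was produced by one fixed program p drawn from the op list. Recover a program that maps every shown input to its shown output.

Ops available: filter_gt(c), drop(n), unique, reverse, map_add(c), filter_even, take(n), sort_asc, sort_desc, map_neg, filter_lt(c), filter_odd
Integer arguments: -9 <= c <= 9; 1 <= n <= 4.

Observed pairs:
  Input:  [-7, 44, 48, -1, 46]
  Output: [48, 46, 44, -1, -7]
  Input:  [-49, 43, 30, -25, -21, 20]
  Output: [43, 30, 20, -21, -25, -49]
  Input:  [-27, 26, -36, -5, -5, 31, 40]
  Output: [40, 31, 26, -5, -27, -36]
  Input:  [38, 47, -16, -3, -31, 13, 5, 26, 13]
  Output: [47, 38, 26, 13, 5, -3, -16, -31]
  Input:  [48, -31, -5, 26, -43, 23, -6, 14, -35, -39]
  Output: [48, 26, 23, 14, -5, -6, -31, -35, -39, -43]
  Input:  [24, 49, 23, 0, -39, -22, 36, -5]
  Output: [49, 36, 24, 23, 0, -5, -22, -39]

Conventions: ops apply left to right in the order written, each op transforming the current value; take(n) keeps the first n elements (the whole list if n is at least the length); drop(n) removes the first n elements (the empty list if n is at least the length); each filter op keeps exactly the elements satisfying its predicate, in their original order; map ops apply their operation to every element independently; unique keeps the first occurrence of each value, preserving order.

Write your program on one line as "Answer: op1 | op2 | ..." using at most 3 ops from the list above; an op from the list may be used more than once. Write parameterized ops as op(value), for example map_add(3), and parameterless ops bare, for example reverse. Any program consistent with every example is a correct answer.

unique | sort_desc

Check, running the answer program on each example:
  [-7, 44, 48, -1, 46] -> [-7, 44, 48, -1, 46] -> [48, 46, 44, -1, -7]
  [-49, 43, 30, -25, -21, 20] -> [-49, 43, 30, -25, -21, 20] -> [43, 30, 20, -21, -25, -49]
  [-27, 26, -36, -5, -5, 31, 40] -> [-27, 26, -36, -5, 31, 40] -> [40, 31, 26, -5, -27, -36]
  [38, 47, -16, -3, -31, 13, 5, 26, 13] -> [38, 47, -16, -3, -31, 13, 5, 26] -> [47, 38, 26, 13, 5, -3, -16, -31]
  [48, -31, -5, 26, -43, 23, -6, 14, -35, -39] -> [48, -31, -5, 26, -43, 23, -6, 14, -35, -39] -> [48, 26, 23, 14, -5, -6, -31, -35, -39, -43]
  [24, 49, 23, 0, -39, -22, 36, -5] -> [24, 49, 23, 0, -39, -22, 36, -5] -> [49, 36, 24, 23, 0, -5, -22, -39]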